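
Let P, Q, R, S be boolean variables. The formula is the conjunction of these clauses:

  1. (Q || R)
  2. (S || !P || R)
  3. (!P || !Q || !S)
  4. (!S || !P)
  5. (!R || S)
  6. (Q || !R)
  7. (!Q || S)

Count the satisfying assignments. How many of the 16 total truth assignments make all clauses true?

The models are:
  P=F Q=T R=F S=T
  P=F Q=T R=T S=T
Count: 2.

2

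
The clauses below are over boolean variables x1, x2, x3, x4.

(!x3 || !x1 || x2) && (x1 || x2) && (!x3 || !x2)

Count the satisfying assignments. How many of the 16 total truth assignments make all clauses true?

6

Satisfying assignments:
  x1=F x2=T x3=F x4=F
  x1=F x2=T x3=F x4=T
  x1=T x2=F x3=F x4=F
  x1=T x2=F x3=F x4=T
  x1=T x2=T x3=F x4=F
  x1=T x2=T x3=F x4=T
Count: 6.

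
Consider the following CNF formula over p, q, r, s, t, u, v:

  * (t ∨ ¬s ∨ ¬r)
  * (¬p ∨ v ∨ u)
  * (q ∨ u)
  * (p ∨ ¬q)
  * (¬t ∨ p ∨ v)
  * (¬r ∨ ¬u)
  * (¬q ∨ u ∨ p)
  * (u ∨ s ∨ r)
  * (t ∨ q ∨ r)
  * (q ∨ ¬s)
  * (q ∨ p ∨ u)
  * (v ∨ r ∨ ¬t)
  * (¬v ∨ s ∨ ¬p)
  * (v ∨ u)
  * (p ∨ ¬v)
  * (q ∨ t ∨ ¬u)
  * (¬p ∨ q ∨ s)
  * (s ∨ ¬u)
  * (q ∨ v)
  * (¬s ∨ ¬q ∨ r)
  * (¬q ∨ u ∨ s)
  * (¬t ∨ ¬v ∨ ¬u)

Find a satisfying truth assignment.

p=T, q=T, r=T, s=T, t=T, u=F, v=T

Branch on p: take p = True.
For the remaining variables, q = True, r = True, s = True, t = True, u = False, v = True works.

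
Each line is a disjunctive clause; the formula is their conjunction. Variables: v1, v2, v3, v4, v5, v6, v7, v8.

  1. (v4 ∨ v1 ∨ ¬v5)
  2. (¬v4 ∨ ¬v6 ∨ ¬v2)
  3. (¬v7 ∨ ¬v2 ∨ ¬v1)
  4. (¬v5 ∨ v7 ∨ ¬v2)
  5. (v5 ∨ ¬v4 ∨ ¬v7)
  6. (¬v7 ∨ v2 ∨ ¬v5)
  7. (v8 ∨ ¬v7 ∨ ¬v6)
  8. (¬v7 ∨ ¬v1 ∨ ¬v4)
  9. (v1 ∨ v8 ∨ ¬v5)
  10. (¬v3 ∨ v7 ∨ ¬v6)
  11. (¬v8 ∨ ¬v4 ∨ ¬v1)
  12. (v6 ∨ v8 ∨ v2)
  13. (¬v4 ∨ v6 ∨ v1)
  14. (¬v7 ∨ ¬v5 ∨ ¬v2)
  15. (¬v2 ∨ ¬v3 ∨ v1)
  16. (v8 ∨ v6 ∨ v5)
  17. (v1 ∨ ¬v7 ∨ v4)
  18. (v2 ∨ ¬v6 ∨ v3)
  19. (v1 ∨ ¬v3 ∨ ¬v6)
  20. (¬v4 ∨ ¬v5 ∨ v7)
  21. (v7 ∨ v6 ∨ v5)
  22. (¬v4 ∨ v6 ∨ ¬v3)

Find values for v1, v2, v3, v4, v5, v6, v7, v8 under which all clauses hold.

v1=F, v2=T, v3=F, v4=F, v5=F, v6=T, v7=F, v8=F

Check each clause:
  1. (v1 ∨ v4 ∨ ¬v5) — ¬v5 is true.
  2. (¬v6 ∨ ¬v2 ∨ ¬v4) — ¬v4 is true.
  3. (¬v1 ∨ ¬v2 ∨ ¬v7) — ¬v7 is true.
  4. (v7 ∨ ¬v2 ∨ ¬v5) — ¬v5 is true.
  5. (¬v4 ∨ ¬v7 ∨ v5) — ¬v7 is true.
  6. (¬v5 ∨ ¬v7 ∨ v2) — ¬v7 is true.
  7. (¬v7 ∨ v8 ∨ ¬v6) — ¬v7 is true.
  8. (¬v7 ∨ ¬v4 ∨ ¬v1) — ¬v7 is true.
  9. (v8 ∨ ¬v5 ∨ v1) — ¬v5 is true.
  10. (¬v3 ∨ ¬v6 ∨ v7) — ¬v3 is true.
  11. (¬v1 ∨ ¬v8 ∨ ¬v4) — ¬v8 is true.
  12. (v6 ∨ v8 ∨ v2) — v2 is true.
  13. (v1 ∨ v6 ∨ ¬v4) — ¬v4 is true.
  14. (¬v7 ∨ ¬v5 ∨ ¬v2) — ¬v7 is true.
  15. (v1 ∨ ¬v3 ∨ ¬v2) — ¬v3 is true.
  16. (v5 ∨ v8 ∨ v6) — v6 is true.
  17. (v4 ∨ v1 ∨ ¬v7) — ¬v7 is true.
  18. (v3 ∨ ¬v6 ∨ v2) — v2 is true.
  19. (¬v3 ∨ ¬v6 ∨ v1) — ¬v3 is true.
  20. (¬v5 ∨ ¬v4 ∨ v7) — ¬v5 is true.
  21. (v5 ∨ v6 ∨ v7) — v6 is true.
  22. (¬v3 ∨ ¬v4 ∨ v6) — ¬v4 is true.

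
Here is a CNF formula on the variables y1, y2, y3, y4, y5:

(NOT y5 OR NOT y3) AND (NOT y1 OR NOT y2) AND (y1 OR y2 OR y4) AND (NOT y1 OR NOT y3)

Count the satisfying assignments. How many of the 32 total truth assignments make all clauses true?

13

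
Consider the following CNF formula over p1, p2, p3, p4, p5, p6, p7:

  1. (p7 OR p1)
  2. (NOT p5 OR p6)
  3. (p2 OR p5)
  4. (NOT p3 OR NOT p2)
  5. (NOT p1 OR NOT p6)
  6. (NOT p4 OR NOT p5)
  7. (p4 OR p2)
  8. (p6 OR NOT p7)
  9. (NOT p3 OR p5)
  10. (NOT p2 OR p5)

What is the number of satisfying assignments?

The models are:
  p1=0 p2=1 p3=0 p4=0 p5=1 p6=1 p7=1
Count: 1.

1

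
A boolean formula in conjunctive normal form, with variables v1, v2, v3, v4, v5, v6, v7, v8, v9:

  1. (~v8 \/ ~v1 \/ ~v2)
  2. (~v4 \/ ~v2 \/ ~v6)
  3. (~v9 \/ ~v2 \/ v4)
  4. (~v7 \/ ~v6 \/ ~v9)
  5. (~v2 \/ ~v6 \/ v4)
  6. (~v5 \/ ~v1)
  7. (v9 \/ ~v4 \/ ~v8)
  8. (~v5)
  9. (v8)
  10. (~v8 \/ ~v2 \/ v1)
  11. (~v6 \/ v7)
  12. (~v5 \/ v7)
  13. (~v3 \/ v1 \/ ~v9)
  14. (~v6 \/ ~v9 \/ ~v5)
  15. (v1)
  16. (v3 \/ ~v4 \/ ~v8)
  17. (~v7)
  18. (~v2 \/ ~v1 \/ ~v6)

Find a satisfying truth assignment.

v1 = T, v2 = F, v3 = T, v4 = F, v5 = F, v6 = F, v7 = F, v8 = T, v9 = F

(~v5) is a unit clause, so v5 = False.
The clause (v8) is unit: v8 must be True.
Unit propagation: (v1) forces v1 = True.
The clause (~v2) is unit: v2 must be False.
The clause (~v7) is unit: v7 must be False.
Unit propagation: (~v6) forces v6 = False.
Pure literal: v3 appears only positively; assign v3 = True.
v4 occurs only negated in the remaining clauses — set v4 = False.
v9 is now unconstrained; take v9 = False.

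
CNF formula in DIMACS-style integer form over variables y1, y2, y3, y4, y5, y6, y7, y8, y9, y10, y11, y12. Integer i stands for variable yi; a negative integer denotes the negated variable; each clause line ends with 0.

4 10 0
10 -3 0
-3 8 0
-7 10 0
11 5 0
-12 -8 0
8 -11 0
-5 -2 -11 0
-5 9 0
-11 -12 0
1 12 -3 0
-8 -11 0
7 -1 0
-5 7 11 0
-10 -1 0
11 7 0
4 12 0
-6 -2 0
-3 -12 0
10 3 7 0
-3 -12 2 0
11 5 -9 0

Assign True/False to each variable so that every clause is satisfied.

Pure literal: y4 appears only positively; assign y4 = True.
y6 occurs only negated in the remaining clauses — set y6 = False.
Try y1 = False.
Try y2 = True.
Set y3 = False and propagate.
For the remaining variables, y5 = True, y7 = True, y8 = False, y9 = True, y10 = True, y11 = False, y12 = False works.
Every clause has at least one true literal under this assignment.

y1 = 0  y2 = 1  y3 = 0  y4 = 1  y5 = 1  y6 = 0  y7 = 1  y8 = 0  y9 = 1  y10 = 1  y11 = 0  y12 = 0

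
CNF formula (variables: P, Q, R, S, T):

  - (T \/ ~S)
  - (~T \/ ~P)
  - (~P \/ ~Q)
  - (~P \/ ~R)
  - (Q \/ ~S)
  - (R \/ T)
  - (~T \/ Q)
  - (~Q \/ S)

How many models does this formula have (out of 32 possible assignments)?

3

The models are:
  P=F Q=F R=T S=F T=F
  P=F Q=T R=F S=T T=T
  P=F Q=T R=T S=T T=T
That's 3 in total.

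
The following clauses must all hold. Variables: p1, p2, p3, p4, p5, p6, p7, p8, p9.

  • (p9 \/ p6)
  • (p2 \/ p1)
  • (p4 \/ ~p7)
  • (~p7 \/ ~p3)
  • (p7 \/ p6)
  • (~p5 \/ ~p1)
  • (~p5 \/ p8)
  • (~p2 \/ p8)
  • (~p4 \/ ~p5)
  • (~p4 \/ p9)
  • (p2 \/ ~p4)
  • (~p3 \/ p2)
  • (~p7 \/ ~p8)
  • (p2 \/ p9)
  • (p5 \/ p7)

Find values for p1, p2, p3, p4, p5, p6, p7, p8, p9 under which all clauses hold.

p3 occurs only negated in the remaining clauses — set p3 = False.
p6 occurs only positively in the remaining clauses — set p6 = True.
Set p1 = False and propagate.
  then p2 is forced to True.
  then p8 is forced to True.
  then p7 is forced to False.
  then p5 is forced to True.
  then p4 is forced to False.
p9 is now unconstrained; take p9 = False.
Every clause has at least one true literal under this assignment.

p1=0, p2=1, p3=0, p4=0, p5=1, p6=1, p7=0, p8=1, p9=0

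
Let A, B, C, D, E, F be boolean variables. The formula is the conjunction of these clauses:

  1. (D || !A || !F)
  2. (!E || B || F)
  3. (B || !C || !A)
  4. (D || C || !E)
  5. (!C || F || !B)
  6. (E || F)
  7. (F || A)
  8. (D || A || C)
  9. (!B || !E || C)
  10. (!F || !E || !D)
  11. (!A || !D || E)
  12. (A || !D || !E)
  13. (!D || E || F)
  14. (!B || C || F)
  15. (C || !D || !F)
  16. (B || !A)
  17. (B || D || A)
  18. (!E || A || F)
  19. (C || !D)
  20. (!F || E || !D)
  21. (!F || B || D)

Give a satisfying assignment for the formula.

A=F  B=T  C=T  D=F  E=F  F=T

Try A = False.
  then F is forced to True.
Branch on B: take B = True.
Set C = True and propagate.
The remaining clauses are satisfied by D = False, E = False.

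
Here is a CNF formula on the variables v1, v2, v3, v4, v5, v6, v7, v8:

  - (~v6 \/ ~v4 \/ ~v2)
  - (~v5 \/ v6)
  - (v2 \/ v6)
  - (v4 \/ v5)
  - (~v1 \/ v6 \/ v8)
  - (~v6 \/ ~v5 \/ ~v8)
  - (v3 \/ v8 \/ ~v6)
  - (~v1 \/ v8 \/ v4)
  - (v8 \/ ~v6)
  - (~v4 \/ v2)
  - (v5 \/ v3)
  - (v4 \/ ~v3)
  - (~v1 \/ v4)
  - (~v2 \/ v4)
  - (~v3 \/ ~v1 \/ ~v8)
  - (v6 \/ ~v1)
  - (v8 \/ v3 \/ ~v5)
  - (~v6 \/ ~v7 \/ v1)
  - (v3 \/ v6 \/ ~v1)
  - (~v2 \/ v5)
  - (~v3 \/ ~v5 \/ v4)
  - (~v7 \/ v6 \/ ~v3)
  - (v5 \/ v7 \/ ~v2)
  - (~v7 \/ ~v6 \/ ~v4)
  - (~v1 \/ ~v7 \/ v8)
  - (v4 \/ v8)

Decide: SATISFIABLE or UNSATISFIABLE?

UNSATISFIABLE

v6 = True:
  propagation gives v8=True, v5=False, v4=True, v2=False; an empty clause results — contradiction.
v6 = False:
  propagation gives v5=False, v2=True; an empty clause results — contradiction.
Every branch closes, so no satisfying assignment exists.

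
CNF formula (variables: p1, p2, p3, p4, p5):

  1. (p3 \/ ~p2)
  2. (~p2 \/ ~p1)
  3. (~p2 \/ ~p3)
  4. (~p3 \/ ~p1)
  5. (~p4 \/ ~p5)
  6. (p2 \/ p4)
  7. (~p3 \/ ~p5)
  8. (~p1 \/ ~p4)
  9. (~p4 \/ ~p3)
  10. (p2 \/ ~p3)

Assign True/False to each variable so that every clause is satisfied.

p1=0, p2=0, p3=0, p4=1, p5=0

Pure literal: p1 appears only negated; assign p1 = False.
p5 occurs only negated in the remaining clauses — set p5 = False.
Branch on p2: take p2 = False.
  then p4 is forced to True.
  then p3 is forced to False.
Check each clause:
  1. (~p2 \/ p3) — ~p2 is true.
  2. (~p1 \/ ~p2) — ~p2 is true.
  3. (~p2 \/ ~p3) — ~p3 is true.
  4. (~p3 \/ ~p1) — ~p3 is true.
  5. (~p4 \/ ~p5) — ~p5 is true.
  6. (p2 \/ p4) — p4 is true.
  7. (~p5 \/ ~p3) — ~p5 is true.
  8. (~p4 \/ ~p1) — ~p1 is true.
  9. (~p3 \/ ~p4) — ~p3 is true.
  10. (p2 \/ ~p3) — ~p3 is true.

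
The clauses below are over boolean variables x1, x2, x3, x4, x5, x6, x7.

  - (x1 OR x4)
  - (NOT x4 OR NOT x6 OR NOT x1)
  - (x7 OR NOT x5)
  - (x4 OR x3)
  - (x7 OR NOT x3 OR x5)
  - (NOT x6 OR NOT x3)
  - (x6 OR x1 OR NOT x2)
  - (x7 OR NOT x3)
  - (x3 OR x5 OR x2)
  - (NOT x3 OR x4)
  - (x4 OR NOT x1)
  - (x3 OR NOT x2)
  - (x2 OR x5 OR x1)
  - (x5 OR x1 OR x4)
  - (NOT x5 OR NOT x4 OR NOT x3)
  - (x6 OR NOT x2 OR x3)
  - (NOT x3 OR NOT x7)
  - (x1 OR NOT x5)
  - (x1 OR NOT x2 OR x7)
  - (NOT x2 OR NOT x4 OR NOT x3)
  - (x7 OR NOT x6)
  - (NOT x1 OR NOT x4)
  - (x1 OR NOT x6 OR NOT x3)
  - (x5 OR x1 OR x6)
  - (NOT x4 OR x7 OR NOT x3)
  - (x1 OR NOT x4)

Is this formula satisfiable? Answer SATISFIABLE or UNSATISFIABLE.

UNSATISFIABLE

x3 = True:
  propagation gives x6=False, x7=True; an empty clause results — contradiction.
x3 = False:
  propagation gives x4=True, x2=False, x5=True, x7=True; an empty clause results — contradiction.
Every branch closes, so no satisfying assignment exists.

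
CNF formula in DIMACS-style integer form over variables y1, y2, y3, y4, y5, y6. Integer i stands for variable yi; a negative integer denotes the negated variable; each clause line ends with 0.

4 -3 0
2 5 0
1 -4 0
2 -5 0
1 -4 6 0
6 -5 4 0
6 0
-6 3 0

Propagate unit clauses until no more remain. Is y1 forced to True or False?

Unit clause (y6) sets y6 = True.
From (y3 || !y6) and y6 = True: y3 = True.
(y4 || !y3): since y3 = True, the clause reduces to (y4). y4 = True.
(!y4 || y1) with y4 = True leaves only y1, so y1 = True.

True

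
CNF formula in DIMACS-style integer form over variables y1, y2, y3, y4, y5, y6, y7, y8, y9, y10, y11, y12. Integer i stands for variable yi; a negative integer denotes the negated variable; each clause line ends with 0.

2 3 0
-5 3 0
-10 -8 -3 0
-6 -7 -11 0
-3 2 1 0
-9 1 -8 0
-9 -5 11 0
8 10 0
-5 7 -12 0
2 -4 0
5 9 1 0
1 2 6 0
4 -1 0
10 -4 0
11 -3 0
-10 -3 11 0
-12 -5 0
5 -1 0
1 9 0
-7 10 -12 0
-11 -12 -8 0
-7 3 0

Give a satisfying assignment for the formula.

y1 = 0, y2 = 1, y3 = 0, y4 = 0, y5 = 0, y6 = 1, y7 = 0, y8 = 0, y9 = 1, y10 = 1, y11 = 0, y12 = 1

Pure literal: y2 appears only positively; assign y2 = True.
Branch on y1: take y1 = False.
  then y9 is forced to True.
  then y8 is forced to False.
  then y10 is forced to True.
Try y3 = False.
  then y5 is forced to False.
  then y7 is forced to False.
y4, y6, y11, y12 are now unconstrained; take y4 = False, y6 = True, y11 = False, y12 = True.
Every clause has at least one true literal under this assignment.
Check each clause:
  1. (y3 | y2) — y2 is true.
  2. (y3 | ~y5) — ~y5 is true.
  3. (~y10 | ~y8 | ~y3) — ~y8 is true.
  4. (~y11 | ~y6 | ~y7) — ~y7 is true.
  5. (y1 | ~y3 | y2) — y2 is true.
  6. (~y8 | y1 | ~y9) — ~y8 is true.
  7. (~y9 | ~y5 | y11) — ~y5 is true.
  8. (y8 | y10) — y10 is true.
  9. (~y5 | ~y12 | y7) — ~y5 is true.
  10. (y2 | ~y4) — y2 is true.
  11. (y1 | y5 | y9) — y9 is true.
  12. (y6 | y2 | y1) — y2 is true.
  13. (y4 | ~y1) — ~y1 is true.
  14. (y10 | ~y4) — y10 is true.
  15. (~y3 | y11) — ~y3 is true.
  16. (~y3 | y11 | ~y10) — ~y3 is true.
  17. (~y12 | ~y5) — ~y5 is true.
  18. (y5 | ~y1) — ~y1 is true.
  19. (y9 | y1) — y9 is true.
  20. (~y7 | y10 | ~y12) — ~y7 is true.
  21. (~y11 | ~y12 | ~y8) — ~y8 is true.
  22. (y3 | ~y7) — ~y7 is true.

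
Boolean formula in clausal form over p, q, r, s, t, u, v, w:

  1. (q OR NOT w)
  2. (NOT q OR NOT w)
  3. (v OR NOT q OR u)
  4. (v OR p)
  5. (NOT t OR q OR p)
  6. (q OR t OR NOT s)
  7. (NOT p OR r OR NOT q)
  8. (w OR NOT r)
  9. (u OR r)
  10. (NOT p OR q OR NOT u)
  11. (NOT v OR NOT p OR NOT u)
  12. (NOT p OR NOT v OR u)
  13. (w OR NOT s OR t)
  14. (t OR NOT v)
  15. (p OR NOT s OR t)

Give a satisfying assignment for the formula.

p = F, q = T, r = F, s = T, t = T, u = T, v = T, w = F

Branch on p: take p = False.
  then v is forced to True.
  then t is forced to True.
  then q is forced to True.
  then w is forced to False.
  then r is forced to False.
  then u is forced to True.
s is now unconstrained; take s = True.
Every clause has at least one true literal under this assignment.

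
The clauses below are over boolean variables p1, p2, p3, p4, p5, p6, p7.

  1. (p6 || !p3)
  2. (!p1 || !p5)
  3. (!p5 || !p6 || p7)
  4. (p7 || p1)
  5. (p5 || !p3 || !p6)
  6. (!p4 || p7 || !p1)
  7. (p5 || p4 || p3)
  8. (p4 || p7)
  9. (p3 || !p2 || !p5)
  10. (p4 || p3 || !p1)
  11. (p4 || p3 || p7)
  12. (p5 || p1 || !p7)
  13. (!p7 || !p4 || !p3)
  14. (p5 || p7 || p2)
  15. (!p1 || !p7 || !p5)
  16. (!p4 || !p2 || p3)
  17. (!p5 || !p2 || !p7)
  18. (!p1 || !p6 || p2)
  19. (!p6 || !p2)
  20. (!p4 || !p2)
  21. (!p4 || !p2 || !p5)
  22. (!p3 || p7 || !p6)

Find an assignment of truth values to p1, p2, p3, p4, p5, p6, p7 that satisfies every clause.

Set p1 = True and propagate.
  then p5 is forced to False.
The remaining clauses are satisfied by p2 = False, p3 = False, p4 = True, p6 = False, p7 = True.

p1 = True, p2 = False, p3 = False, p4 = True, p5 = False, p6 = False, p7 = True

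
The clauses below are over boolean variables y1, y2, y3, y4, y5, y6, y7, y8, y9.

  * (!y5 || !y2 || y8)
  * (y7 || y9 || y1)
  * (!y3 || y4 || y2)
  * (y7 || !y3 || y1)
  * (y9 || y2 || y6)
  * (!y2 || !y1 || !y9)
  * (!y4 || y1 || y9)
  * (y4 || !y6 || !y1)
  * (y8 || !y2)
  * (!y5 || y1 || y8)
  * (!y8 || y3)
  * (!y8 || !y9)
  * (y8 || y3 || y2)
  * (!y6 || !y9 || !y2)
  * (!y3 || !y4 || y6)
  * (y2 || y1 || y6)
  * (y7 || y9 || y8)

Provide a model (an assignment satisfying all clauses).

Branch on y1: take y1 = True.
Set y2 = False and propagate.
Set y3 = True and propagate.
  then y4 is forced to True.
  then y6 is forced to True.
For the remaining variables, y5 = True, y7 = False, y8 = True, y9 = False works.

y1=T, y2=F, y3=T, y4=T, y5=T, y6=T, y7=F, y8=T, y9=F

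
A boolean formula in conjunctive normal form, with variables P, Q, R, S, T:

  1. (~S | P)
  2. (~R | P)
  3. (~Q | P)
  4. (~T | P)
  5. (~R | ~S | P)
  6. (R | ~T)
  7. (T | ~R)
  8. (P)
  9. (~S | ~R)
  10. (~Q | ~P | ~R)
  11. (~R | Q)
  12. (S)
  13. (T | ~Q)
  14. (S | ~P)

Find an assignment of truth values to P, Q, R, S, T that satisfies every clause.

Unit propagation: (P) forces P = True.
The clause (S) is unit: S must be True.
Unit propagation: (~R) forces R = False.
Unit propagation: (~T) forces T = False.
The clause (~Q) is unit: Q must be False.

P=True, Q=False, R=False, S=True, T=False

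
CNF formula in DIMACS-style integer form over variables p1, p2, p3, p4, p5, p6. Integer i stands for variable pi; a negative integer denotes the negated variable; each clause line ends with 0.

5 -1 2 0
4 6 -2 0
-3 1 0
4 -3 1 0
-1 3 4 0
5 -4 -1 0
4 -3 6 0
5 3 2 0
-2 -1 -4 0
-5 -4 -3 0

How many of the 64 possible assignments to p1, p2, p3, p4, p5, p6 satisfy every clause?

15

Case analysis on p4 and p1:
  p4=1, p1=1: remaining (p2,p3,p5,p6) ∈ {(0,0,1,0); (0,0,1,1)} — 2.
  p4=1, p1=0: p6 free; 3 ways for (p2,p3,p5) × 2^1 = 6.
  p4=0, p1=1: remaining (p2,p3,p5,p6) ∈ {(0,1,1,1); (1,1,0,1); (1,1,1,1)} — 3.
  p4=0, p1=0: remaining (p2,p3,p5,p6) ∈ {(0,0,1,0); (0,0,1,1); (1,0,0,1); (1,0,1,1)} — 4.
Total: 2 + 6 + 3 + 4 = 15.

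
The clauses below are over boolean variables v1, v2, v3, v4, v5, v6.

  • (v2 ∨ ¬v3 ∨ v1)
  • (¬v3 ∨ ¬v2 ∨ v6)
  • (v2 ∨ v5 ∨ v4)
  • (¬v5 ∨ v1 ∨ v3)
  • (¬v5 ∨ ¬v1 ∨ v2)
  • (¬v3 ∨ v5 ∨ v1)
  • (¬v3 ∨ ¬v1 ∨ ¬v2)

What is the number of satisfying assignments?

20

Case analysis on v1 and v2:
  v1=T, v2=T: forces v3=F; v4, v5, v6 free → 2^3 = 8.
  v1=T, v2=F: remaining (v3,v4,v5,v6) ∈ {(F,T,F,F); (F,T,F,T); (T,T,F,F); (T,T,F,T)} — 4.
  v1=F, v2=T: v4 free; 3 ways for (v3,v5,v6) × 2^1 = 6.
  v1=F, v2=F: remaining (v3,v4,v5,v6) ∈ {(F,T,F,F); (F,T,F,T)} — 2.
Total: 8 + 4 + 6 + 2 = 20.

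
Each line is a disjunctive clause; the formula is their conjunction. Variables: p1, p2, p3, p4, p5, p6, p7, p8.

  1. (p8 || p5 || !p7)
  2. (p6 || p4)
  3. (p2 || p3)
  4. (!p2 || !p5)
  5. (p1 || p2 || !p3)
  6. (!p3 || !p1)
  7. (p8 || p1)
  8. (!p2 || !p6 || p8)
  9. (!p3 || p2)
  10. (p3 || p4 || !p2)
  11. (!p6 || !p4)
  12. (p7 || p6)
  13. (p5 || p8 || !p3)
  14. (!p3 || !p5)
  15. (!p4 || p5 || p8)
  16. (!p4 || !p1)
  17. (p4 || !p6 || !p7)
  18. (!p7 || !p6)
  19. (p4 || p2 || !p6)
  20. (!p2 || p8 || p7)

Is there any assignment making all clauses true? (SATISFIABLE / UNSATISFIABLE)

Pure literal: p8 appears only positively; assign p8 = True.
Set p1 = False and propagate.
Set p2 = True and propagate.
  then p5 is forced to False.
For the remaining variables, p3 = False, p4 = True, p6 = False, p7 = True works.
So p1=False, p2=True, p3=False, p4=True, p5=False, p6=False, p7=True, p8=True is a satisfying assignment.

SATISFIABLE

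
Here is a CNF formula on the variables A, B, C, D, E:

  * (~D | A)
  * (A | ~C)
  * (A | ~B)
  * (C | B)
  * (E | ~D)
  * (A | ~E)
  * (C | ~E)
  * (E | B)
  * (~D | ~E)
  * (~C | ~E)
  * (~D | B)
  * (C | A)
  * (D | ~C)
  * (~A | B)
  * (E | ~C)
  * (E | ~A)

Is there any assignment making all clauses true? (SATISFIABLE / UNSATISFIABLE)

E = True:
  propagation gives A=True, C=True; an empty clause results — contradiction.
E = False:
  propagation gives D=False, B=True, A=True; an empty clause results — contradiction.
Every branch closes, so no satisfying assignment exists.

UNSATISFIABLE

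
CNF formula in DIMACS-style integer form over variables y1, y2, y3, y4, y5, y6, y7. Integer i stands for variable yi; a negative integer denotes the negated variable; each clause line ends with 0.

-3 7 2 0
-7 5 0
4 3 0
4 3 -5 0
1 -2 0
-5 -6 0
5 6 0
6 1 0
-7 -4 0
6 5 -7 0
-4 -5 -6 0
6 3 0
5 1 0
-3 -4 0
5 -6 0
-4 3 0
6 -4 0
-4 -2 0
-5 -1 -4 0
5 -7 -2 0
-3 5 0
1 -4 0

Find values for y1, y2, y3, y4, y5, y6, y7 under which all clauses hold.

Branch on y1: take y1 = True.
Try y2 = True.
  then y4 is forced to False.
  then y3 is forced to True.
  then y5 is forced to True.
  then y6 is forced to False.
y7 is now unconstrained; take y7 = True.

y1 = T  y2 = T  y3 = T  y4 = F  y5 = T  y6 = F  y7 = T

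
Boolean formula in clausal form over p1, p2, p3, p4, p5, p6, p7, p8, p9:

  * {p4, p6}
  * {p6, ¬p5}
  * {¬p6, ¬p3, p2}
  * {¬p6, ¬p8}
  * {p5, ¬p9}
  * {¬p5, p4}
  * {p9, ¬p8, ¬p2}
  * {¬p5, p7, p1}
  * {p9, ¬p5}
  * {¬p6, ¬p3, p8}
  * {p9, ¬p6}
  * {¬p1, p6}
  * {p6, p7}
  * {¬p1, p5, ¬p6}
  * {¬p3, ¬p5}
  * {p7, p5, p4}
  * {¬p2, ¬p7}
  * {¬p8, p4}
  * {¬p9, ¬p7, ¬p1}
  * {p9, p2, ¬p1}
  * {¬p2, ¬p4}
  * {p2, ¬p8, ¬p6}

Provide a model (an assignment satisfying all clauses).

Pure literal: p3 appears only negated; assign p3 = False.
Try p1 = False.
The remaining clauses are satisfied by p2 = False, p4 = True, p5 = False, p6 = False, p7 = True, p8 = True, p9 = False.

p1=F, p2=F, p3=F, p4=T, p5=F, p6=F, p7=T, p8=T, p9=F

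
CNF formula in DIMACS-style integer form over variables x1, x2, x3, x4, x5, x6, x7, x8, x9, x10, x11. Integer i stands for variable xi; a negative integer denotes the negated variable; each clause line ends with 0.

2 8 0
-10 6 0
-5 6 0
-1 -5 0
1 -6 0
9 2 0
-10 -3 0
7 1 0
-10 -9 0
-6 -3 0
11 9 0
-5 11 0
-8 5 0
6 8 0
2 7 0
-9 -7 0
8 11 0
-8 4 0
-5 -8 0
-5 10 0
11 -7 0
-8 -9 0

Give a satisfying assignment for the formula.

x1=T  x2=T  x3=F  x4=T  x5=F  x6=T  x7=F  x8=F  x9=T  x10=F  x11=T

Check each clause:
  1. (x8 | x2) — x2 is true.
  2. (x6 | ~x10) — x6 is true.
  3. (x6 | ~x5) — ~x5 is true.
  4. (~x5 | ~x1) — ~x5 is true.
  5. (x1 | ~x6) — x1 is true.
  6. (x2 | x9) — x9 is true.
  7. (~x10 | ~x3) — ~x3 is true.
  8. (x1 | x7) — x1 is true.
  9. (~x10 | ~x9) — ~x10 is true.
  10. (~x6 | ~x3) — ~x3 is true.
  11. (x9 | x11) — x9 is true.
  12. (x11 | ~x5) — x11 is true.
  13. (x5 | ~x8) — ~x8 is true.
  14. (x6 | x8) — x6 is true.
  15. (x7 | x2) — x2 is true.
  16. (~x7 | ~x9) — ~x7 is true.
  17. (x8 | x11) — x11 is true.
  18. (x4 | ~x8) — ~x8 is true.
  19. (~x5 | ~x8) — ~x8 is true.
  20. (x10 | ~x5) — ~x5 is true.
  21. (x11 | ~x7) — ~x7 is true.
  22. (~x9 | ~x8) — ~x8 is true.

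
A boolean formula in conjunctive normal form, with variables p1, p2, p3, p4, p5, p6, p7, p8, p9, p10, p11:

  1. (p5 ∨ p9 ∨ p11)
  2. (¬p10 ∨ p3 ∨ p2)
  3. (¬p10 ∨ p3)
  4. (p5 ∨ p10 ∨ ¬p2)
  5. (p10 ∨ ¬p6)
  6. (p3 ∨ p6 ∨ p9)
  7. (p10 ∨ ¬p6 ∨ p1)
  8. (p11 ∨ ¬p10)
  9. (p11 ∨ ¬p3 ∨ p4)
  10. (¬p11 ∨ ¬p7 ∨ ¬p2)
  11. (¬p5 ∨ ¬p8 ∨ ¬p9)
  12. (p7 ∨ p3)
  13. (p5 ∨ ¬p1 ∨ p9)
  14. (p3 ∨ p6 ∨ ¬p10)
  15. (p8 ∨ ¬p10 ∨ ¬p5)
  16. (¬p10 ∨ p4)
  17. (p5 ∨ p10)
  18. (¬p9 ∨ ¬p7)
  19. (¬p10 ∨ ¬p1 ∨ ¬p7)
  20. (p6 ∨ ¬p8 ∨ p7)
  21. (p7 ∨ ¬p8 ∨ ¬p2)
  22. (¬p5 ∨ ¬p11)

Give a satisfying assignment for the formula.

p1=T  p2=F  p3=T  p4=T  p5=F  p6=T  p7=F  p8=F  p9=T  p10=T  p11=T

p4 occurs only positively in the remaining clauses — set p4 = True.
Branch on p1: take p1 = True.
The remaining clauses are satisfied by p2 = False, p3 = True, p5 = False, p6 = True, p7 = False, p8 = False, p9 = True, p10 = True, p11 = True.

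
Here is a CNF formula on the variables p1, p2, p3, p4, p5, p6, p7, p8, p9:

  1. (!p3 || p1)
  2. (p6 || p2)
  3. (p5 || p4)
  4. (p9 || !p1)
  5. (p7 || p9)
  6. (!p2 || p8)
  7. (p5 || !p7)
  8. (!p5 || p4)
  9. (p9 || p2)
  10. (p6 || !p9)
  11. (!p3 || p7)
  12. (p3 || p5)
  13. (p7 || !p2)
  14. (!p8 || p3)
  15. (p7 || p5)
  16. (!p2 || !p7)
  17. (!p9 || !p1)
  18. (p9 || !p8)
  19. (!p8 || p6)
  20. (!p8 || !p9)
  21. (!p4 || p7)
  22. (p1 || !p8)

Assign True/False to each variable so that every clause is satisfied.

p6 occurs only positively in the remaining clauses — set p6 = True.
Set p1 = False and propagate.
  then p3 is forced to False.
  then p5 is forced to True.
  then p4 is forced to True.
  then p8 is forced to False.
  then p2 is forced to False.
  then p9 is forced to True.
  then p7 is forced to True.

p1 = False, p2 = False, p3 = False, p4 = True, p5 = True, p6 = True, p7 = True, p8 = False, p9 = True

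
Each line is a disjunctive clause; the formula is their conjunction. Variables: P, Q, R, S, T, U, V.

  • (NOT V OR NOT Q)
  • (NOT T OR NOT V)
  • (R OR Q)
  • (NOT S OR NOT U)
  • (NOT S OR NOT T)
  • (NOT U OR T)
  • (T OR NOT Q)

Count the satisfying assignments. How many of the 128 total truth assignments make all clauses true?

20

Split on T, then Q.
  T=1, Q=1: forces S=0; V=0; P, R, U free → 2^3 = 8.
  T=1, Q=0: remaining (P,R,S,U,V) ∈ {(0,1,0,0,0); (0,1,0,1,0); (1,1,0,0,0); (1,1,0,1,0)} — 4.
  T=0, Q=1: a clause becomes empty — 0.
  T=0, Q=0: forces R=1; U=0; P, S, V free → 2^3 = 8.
Total: 8 + 4 + 0 + 8 = 20.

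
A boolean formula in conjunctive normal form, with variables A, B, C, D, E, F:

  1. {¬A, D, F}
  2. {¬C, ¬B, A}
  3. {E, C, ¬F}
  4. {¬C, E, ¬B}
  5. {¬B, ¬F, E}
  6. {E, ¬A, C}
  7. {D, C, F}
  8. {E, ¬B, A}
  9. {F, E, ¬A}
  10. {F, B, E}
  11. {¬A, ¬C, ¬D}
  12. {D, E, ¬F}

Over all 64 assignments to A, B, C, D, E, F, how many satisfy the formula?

Case analysis on E and F:
  E=T, F=T: 12 of the 16 assignments to (A,B,C,D) work.
  E=T, F=F: 6 of the 16 assignments to (A,B,C,D) work.
  E=F, F=T: remaining (A,B,C,D) ∈ {(F,F,T,T)} — 1.
  E=F, F=F: a clause becomes empty — 0.
Total: 12 + 6 + 1 + 0 = 19.

19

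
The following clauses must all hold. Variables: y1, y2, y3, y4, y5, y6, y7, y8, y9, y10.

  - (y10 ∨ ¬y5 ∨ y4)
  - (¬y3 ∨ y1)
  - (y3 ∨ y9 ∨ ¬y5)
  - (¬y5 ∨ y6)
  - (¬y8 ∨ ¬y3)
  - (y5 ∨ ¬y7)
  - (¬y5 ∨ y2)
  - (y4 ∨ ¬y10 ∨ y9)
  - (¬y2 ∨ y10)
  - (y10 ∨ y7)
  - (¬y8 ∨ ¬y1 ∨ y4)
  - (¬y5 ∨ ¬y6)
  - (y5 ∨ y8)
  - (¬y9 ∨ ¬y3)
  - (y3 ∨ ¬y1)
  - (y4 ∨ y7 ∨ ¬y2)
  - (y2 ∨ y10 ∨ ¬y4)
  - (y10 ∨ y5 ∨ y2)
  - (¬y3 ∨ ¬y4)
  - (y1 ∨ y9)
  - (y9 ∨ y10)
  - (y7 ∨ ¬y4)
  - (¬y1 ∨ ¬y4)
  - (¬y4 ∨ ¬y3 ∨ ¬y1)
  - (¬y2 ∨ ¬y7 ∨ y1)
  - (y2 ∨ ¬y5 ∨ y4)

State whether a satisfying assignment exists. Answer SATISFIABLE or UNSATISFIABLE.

SATISFIABLE

Set y1 = False and propagate.
  then y3 is forced to False.
  then y9 is forced to True.
The remaining clauses are satisfied by y2 = False, y4 = False, y5 = False, y6 = False, y7 = False, y8 = True, y10 = True.
So y1=False, y2=False, y3=False, y4=False, y5=False, y6=False, y7=False, y8=True, y9=True, y10=True is a satisfying assignment.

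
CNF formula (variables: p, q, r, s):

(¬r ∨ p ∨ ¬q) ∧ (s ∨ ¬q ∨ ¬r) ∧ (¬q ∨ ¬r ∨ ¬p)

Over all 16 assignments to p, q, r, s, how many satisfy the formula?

12

Split on q, then r.
  q=T, r=T: a clause becomes empty — 0.
  q=T, r=F: remaining (p,s) ∈ {(F,F); (F,T); (T,F); (T,T)} — 4.
  q=F, r=T: remaining (p,s) ∈ {(F,F); (F,T); (T,F); (T,T)} — 4.
  q=F, r=F: remaining (p,s) ∈ {(F,F); (F,T); (T,F); (T,T)} — 4.
Total: 0 + 4 + 4 + 4 = 12.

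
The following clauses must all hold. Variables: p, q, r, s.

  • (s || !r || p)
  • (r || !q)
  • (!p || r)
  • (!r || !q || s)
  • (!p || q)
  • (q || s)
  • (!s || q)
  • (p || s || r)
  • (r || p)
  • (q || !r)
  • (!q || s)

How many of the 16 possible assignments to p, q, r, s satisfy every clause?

2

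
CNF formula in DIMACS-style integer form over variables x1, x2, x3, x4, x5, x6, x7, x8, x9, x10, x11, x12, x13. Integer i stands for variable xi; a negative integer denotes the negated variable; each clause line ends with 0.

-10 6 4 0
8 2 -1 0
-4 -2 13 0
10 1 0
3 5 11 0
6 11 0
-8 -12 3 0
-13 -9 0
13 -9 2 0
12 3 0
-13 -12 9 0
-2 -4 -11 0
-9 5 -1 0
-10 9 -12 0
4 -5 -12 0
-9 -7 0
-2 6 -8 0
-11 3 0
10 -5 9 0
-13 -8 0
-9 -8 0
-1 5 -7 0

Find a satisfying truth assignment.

x3 occurs only positively in the remaining clauses — set x3 = True.
x6 occurs only positively in the remaining clauses — set x6 = True.
Try x1 = False.
  then x10 is forced to True.
Try x2 = True.
For the remaining variables, x4 = False, x5 = False, x7 = True, x8 = False, x9 = False, x11 = True, x12 = False, x13 = True works.
Check each clause:
  1. (x4 || x6 || !x10) — x6 is true.
  2. (x2 || !x1 || x8) — x2 is true.
  3. (!x4 || !x2 || x13) — !x4 is true.
  4. (x1 || x10) — x10 is true.
  5. (x5 || x11 || x3) — x3 is true.
  6. (x6 || x11) — x11 is true.
  7. (!x8 || !x12 || x3) — !x8 is true.
  8. (!x9 || !x13) — !x9 is true.
  9. (!x9 || x13 || x2) — x2 is true.
  10. (x3 || x12) — x3 is true.
  11. (!x13 || x9 || !x12) — !x12 is true.
  12. (!x4 || !x11 || !x2) — !x4 is true.
  13. (x5 || !x9 || !x1) — !x1 is true.
  14. (x9 || !x10 || !x12) — !x12 is true.
  15. (!x12 || !x5 || x4) — !x5 is true.
  16. (!x9 || !x7) — !x9 is true.
  17. (!x8 || x6 || !x2) — !x8 is true.
  18. (x3 || !x11) — x3 is true.
  19. (x9 || !x5 || x10) — x10 is true.
  20. (!x13 || !x8) — !x8 is true.
  21. (!x8 || !x9) — !x8 is true.
  22. (!x1 || !x7 || x5) — !x1 is true.

x1=False, x2=True, x3=True, x4=False, x5=False, x6=True, x7=True, x8=False, x9=False, x10=True, x11=True, x12=False, x13=True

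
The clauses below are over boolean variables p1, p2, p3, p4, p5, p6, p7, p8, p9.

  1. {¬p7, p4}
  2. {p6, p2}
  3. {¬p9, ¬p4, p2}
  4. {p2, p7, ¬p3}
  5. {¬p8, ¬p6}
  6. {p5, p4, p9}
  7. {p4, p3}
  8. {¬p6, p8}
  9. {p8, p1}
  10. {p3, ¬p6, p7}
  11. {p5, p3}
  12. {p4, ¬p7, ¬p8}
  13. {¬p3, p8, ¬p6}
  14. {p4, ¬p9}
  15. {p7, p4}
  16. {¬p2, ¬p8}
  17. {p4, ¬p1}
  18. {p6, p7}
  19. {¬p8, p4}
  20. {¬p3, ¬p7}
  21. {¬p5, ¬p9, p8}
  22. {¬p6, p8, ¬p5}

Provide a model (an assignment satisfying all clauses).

p1 = T  p2 = T  p3 = F  p4 = T  p5 = T  p6 = F  p7 = T  p8 = F  p9 = F

Check each clause:
  1. {¬p7, p4} — p4 is true.
  2. {p2, p6} — p2 is true.
  3. {p2, ¬p9, ¬p4} — p2 is true.
  4. {p2, ¬p3, p7} — p2 is true.
  5. {¬p6, ¬p8} — ¬p8 is true.
  6. {p5, p9, p4} — p4 is true.
  7. {p4, p3} — p4 is true.
  8. {¬p6, p8} — ¬p6 is true.
  9. {p8, p1} — p1 is true.
  10. {p3, p7, ¬p6} — ¬p6 is true.
  11. {p5, p3} — p5 is true.
  12. {¬p7, ¬p8, p4} — ¬p8 is true.
  13. {¬p3, ¬p6, p8} — ¬p6 is true.
  14. {p4, ¬p9} — p4 is true.
  15. {p4, p7} — p4 is true.
  16. {¬p2, ¬p8} — ¬p8 is true.
  17. {¬p1, p4} — p4 is true.
  18. {p7, p6} — p7 is true.
  19. {p4, ¬p8} — ¬p8 is true.
  20. {¬p3, ¬p7} — ¬p3 is true.
  21. {p8, ¬p9, ¬p5} — ¬p9 is true.
  22. {p8, ¬p5, ¬p6} — ¬p6 is true.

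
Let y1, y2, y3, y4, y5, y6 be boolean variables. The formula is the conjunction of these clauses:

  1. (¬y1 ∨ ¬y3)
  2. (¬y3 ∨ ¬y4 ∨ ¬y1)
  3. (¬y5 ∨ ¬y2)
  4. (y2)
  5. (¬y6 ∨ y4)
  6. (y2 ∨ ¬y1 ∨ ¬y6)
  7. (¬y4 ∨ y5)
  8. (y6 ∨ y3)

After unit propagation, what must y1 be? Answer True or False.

Unit clause (y2) sets y2 = True.
(¬y2 ∨ ¬y5): since y2 = True, the clause reduces to (¬y5). y5 = False.
From (y5 ∨ ¬y4) and y5 = False: y4 = False.
In (¬y6 ∨ y4), y4 is now false; ¬y6 must hold, so y6 = False.
In (y3 ∨ y6), y6 is now false; y3 must hold, so y3 = True.
(¬y1 ∨ ¬y3): since y3 = True, the clause reduces to (¬y1). y1 = False.

False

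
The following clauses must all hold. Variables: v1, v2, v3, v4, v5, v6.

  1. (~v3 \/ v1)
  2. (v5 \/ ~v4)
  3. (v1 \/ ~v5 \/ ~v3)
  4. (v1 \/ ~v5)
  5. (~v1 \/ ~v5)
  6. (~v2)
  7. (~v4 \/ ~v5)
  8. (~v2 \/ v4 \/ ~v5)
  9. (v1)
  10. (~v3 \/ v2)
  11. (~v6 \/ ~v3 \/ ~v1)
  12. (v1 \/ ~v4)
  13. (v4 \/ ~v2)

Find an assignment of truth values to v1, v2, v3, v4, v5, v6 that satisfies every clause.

v1 = True, v2 = False, v3 = False, v4 = False, v5 = False, v6 = True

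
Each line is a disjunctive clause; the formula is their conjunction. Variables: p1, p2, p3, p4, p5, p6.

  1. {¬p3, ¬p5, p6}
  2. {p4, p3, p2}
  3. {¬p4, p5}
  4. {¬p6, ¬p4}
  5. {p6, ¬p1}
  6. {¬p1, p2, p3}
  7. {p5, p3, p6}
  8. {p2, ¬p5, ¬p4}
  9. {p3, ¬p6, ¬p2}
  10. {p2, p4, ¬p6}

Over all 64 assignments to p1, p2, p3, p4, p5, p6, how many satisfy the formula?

8

Satisfying assignments:
  p1=F p2=F p3=T p4=F p5=F p6=F
  p1=F p2=T p3=F p4=F p5=T p6=F
  p1=F p2=T p3=F p4=T p5=T p6=F
  p1=F p2=T p3=T p4=F p5=F p6=F
  p1=F p2=T p3=T p4=F p5=F p6=T
  p1=F p2=T p3=T p4=F p5=T p6=T
  p1=T p2=T p3=T p4=F p5=F p6=T
  p1=T p2=T p3=T p4=F p5=T p6=T
That's 8 in total.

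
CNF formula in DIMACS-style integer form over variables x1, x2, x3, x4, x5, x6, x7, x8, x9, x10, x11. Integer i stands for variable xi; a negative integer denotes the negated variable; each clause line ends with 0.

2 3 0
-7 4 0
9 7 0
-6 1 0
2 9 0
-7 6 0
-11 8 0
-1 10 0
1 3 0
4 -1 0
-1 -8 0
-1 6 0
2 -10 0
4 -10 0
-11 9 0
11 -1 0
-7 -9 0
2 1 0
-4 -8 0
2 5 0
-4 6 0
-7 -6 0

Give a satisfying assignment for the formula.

x2 occurs only positively in the remaining clauses — set x2 = True.
Pure literal: x3 appears only positively; assign x3 = True.
Try x1 = False.
  then x6 is forced to False.
  then x7 is forced to False.
  then x9 is forced to True.
  then x4 is forced to False.
  then x10 is forced to False.
The remaining clauses are satisfied by x5 = False, x8 = False, x11 = False.
Every clause has at least one true literal under this assignment.

x1 = False  x2 = True  x3 = True  x4 = False  x5 = False  x6 = False  x7 = False  x8 = False  x9 = True  x10 = False  x11 = False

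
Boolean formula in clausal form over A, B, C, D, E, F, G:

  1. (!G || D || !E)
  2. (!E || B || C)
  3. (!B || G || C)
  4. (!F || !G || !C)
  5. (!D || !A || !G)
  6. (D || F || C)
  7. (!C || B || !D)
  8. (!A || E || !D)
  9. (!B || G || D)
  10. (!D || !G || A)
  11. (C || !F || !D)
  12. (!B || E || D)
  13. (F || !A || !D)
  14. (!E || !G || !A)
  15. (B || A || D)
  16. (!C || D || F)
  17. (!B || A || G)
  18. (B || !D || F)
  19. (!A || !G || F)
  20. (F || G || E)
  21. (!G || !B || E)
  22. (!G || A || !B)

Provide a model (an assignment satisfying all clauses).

A = T, B = F, C = F, D = F, E = F, F = T, G = F

Try A = True.
The remaining clauses are satisfied by B = False, C = False, D = False, E = False, F = True, G = False.
Check each clause:
  1. (!G || D || !E) — !G is true.
  2. (B || !E || C) — !E is true.
  3. (C || G || !B) — !B is true.
  4. (!F || !G || !C) — !G is true.
  5. (!G || !D || !A) — !G is true.
  6. (C || F || D) — F is true.
  7. (!D || B || !C) — !D is true.
  8. (!D || E || !A) — !D is true.
  9. (G || D || !B) — !B is true.
  10. (!D || A || !G) — !G is true.
  11. (C || !F || !D) — !D is true.
  12. (E || D || !B) — !B is true.
  13. (!A || F || !D) — !D is true.
  14. (!E || !A || !G) — !G is true.
  15. (D || A || B) — A is true.
  16. (!C || D || F) — !C is true.
  17. (!B || A || G) — A is true.
  18. (B || F || !D) — !D is true.
  19. (!G || F || !A) — !G is true.
  20. (F || E || G) — F is true.
  21. (E || !G || !B) — !G is true.
  22. (!B || !G || A) — !G is true.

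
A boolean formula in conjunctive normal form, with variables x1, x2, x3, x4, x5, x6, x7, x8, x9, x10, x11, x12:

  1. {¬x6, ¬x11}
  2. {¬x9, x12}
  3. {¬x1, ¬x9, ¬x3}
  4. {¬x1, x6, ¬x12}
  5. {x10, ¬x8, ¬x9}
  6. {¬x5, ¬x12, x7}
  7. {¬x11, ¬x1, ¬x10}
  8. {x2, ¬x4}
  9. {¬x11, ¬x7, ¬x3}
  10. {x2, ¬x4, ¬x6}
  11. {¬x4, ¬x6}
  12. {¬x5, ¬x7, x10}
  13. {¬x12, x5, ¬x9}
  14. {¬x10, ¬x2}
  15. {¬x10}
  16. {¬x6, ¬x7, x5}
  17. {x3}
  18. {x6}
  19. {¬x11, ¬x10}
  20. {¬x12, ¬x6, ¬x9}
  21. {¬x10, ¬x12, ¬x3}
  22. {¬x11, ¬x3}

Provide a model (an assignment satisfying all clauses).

(¬x10) is a unit clause, so x10 = False.
(x3) is a unit clause, so x3 = True.
(x6) is a unit clause, so x6 = True.
Unit propagation: (¬x11) forces x11 = False.
Unit propagation: (¬x4) forces x4 = False.
x8 occurs only negated in the remaining clauses — set x8 = False.
Pure literal: x9 appears only negated; assign x9 = False.
Set x5 = False and propagate.
  then x7 is forced to False.
x1, x2, x12 are now unconstrained; take x1 = True, x2 = False, x12 = False.

x1=T  x2=F  x3=T  x4=F  x5=F  x6=T  x7=F  x8=F  x9=F  x10=F  x11=F  x12=F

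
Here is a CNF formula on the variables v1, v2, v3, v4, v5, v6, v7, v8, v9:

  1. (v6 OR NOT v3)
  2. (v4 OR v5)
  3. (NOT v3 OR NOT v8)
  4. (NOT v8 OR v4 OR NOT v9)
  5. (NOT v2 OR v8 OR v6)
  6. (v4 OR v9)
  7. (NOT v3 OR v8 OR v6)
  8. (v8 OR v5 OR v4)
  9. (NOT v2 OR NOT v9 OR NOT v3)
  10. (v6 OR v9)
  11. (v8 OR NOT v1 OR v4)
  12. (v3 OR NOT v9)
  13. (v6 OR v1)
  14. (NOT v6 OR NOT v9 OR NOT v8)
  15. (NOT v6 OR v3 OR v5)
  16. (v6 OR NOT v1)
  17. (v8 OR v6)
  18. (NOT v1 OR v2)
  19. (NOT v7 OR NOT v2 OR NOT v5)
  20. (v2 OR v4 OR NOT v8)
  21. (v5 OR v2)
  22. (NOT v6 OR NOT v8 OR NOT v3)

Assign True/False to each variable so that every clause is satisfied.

v1=False, v2=True, v3=True, v4=True, v5=False, v6=True, v7=False, v8=False, v9=False

Check each clause:
  1. (NOT v3 OR v6) — v6 is true.
  2. (v5 OR v4) — v4 is true.
  3. (NOT v8 OR NOT v3) — NOT v8 is true.
  4. (NOT v9 OR v4 OR NOT v8) — NOT v8 is true.
  5. (v6 OR NOT v2 OR v8) — v6 is true.
  6. (v9 OR v4) — v4 is true.
  7. (v6 OR NOT v3 OR v8) — v6 is true.
  8. (v5 OR v4 OR v8) — v4 is true.
  9. (NOT v9 OR NOT v3 OR NOT v2) — NOT v9 is true.
  10. (v6 OR v9) — v6 is true.
  11. (v8 OR NOT v1 OR v4) — v4 is true.
  12. (NOT v9 OR v3) — v3 is true.
  13. (v6 OR v1) — v6 is true.
  14. (NOT v8 OR NOT v9 OR NOT v6) — NOT v8 is true.
  15. (v5 OR v3 OR NOT v6) — v3 is true.
  16. (NOT v1 OR v6) — v6 is true.
  17. (v6 OR v8) — v6 is true.
  18. (v2 OR NOT v1) — v2 is true.
  19. (NOT v2 OR NOT v7 OR NOT v5) — NOT v7 is true.
  20. (NOT v8 OR v4 OR v2) — NOT v8 is true.
  21. (v2 OR v5) — v2 is true.
  22. (NOT v3 OR NOT v6 OR NOT v8) — NOT v8 is true.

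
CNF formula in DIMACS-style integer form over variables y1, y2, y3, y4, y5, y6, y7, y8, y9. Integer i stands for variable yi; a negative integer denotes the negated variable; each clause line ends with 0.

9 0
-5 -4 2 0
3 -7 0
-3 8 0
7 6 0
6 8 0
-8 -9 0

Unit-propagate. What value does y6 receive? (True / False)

(y9) is a unit clause: y9 = True.
From (¬y8 ∨ ¬y9) and y9 = True: y8 = False.
In (¬y3 ∨ y8), y8 is now false; ¬y3 must hold, so y3 = False.
(¬y7 ∨ y3): since y3 = False, the clause reduces to (¬y7). y7 = False.
From (y7 ∨ y6) and y7 = False: y6 = True.

True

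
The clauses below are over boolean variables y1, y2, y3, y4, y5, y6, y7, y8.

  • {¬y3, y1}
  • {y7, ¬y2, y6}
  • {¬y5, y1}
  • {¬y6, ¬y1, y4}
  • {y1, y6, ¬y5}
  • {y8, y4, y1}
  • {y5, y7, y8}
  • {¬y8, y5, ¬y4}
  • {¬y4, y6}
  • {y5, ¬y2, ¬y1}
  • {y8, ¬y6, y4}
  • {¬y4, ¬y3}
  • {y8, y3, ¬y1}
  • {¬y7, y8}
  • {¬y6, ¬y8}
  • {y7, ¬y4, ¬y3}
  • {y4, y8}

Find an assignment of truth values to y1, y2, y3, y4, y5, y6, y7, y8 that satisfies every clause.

Pure literal: y2 appears only negated; assign y2 = False.
Branch on y1: take y1 = False.
  then y3 is forced to False.
  then y5 is forced to False.
Set y4 = False and propagate.
  then y8 is forced to True.
  then y6 is forced to False.
y7 is now unconstrained; take y7 = False.

y1=False, y2=False, y3=False, y4=False, y5=False, y6=False, y7=False, y8=True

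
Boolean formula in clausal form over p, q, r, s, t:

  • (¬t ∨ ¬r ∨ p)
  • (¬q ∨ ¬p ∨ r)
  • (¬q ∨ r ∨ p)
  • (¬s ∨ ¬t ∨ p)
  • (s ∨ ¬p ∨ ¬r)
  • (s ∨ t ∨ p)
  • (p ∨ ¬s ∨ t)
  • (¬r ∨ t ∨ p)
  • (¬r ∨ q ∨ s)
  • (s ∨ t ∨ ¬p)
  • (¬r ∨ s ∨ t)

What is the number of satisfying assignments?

Split on p, then r.
  p=T, r=T: remaining (q,s,t) ∈ {(F,T,F); (F,T,T); (T,T,F); (T,T,T)} — 4.
  p=T, r=F: remaining (q,s,t) ∈ {(F,F,T); (F,T,F); (F,T,T)} — 3.
  p=F, r=T: a clause becomes empty — 0.
  p=F, r=F: remaining (q,s,t) ∈ {(F,F,T)} — 1.
Total: 4 + 3 + 0 + 1 = 8.

8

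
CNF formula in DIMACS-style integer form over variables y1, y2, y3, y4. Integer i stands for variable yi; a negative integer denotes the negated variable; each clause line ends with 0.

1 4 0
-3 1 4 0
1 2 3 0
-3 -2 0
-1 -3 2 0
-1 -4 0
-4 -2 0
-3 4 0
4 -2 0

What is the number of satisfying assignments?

The models are:
  y1=0 y2=0 y3=1 y4=1
  y1=1 y2=0 y3=0 y4=0
Count: 2.

2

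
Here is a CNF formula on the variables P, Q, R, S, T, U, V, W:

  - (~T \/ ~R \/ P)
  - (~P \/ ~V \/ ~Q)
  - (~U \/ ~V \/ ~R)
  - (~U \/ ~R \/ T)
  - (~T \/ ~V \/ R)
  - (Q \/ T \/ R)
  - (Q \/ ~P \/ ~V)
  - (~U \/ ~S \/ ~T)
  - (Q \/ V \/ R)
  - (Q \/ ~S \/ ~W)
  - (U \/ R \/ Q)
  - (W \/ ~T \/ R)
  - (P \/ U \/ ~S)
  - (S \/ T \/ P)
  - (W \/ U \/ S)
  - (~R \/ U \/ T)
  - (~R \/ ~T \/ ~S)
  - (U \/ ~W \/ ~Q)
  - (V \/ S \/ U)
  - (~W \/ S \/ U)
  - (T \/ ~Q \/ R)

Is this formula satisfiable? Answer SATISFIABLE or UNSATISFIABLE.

Branch on P: take P = True.
Set Q = False and propagate.
  then V is forced to False.
  then R is forced to True.
Branch on S: take S = False.
  then U is forced to True.
  then T is forced to True.
W is now unconstrained; take W = True.
So P=T, Q=F, R=T, S=F, T=T, U=T, V=F, W=T is a satisfying assignment.

SATISFIABLE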